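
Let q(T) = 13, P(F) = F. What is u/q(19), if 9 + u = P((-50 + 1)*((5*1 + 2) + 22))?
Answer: -110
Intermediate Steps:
u = -1430 (u = -9 + (-50 + 1)*((5*1 + 2) + 22) = -9 - 49*((5 + 2) + 22) = -9 - 49*(7 + 22) = -9 - 49*29 = -9 - 1421 = -1430)
u/q(19) = -1430/13 = -1430*1/13 = -110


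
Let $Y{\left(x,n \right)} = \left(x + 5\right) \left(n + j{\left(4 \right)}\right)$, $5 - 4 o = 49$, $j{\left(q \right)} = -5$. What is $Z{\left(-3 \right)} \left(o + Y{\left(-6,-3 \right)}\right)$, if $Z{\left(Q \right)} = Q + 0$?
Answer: $9$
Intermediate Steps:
$Z{\left(Q \right)} = Q$
$o = -11$ ($o = \frac{5}{4} - \frac{49}{4} = -11$)
$Y{\left(x,n \right)} = \left(-5 + n\right) \left(5 + x\right)$ ($Y{\left(x,n \right)} = \left(x + 5\right) \left(n - 5\right) = \left(5 + x\right) \left(-5 + n\right) = \left(-5 + n\right) \left(5 + x\right)$)
$Z{\left(-3 \right)} \left(o + Y{\left(-6,-3 \right)}\right) = - 3 \left(-11 - -8\right) = - 3 \left(-11 + \left(-25 + 30 - 15 + 18\right)\right) = - 3 \left(-11 + 8\right) = \left(-3\right) \left(-3\right) = 9$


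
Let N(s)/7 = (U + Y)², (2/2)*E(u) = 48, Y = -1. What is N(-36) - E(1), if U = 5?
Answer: 64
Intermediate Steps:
E(u) = 48
N(s) = 112 (N(s) = 7*(5 - 1)² = 7*4² = 7*16 = 112)
N(-36) - E(1) = 112 - 1*48 = 112 - 48 = 64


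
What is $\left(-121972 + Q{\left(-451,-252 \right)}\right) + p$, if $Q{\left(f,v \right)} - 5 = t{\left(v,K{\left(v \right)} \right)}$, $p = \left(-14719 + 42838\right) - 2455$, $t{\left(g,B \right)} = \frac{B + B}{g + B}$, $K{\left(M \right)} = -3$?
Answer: $- \frac{8185753}{85} \approx -96303.0$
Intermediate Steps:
$t{\left(g,B \right)} = \frac{2 B}{B + g}$
$p = 25664$ ($p = 28119 - 2455 = 25664$)
$Q{\left(f,v \right)} = 5 - \frac{6}{-3 + v}$ ($Q{\left(f,v \right)} = 5 + 2 \left(-3\right) \frac{1}{-3 + v} = 5 - \frac{6}{-3 + v}$)
$\left(-121972 + Q{\left(-451,-252 \right)}\right) + p = \left(-121972 + \frac{-21 + 5 \left(-252\right)}{-3 - 252}\right) + 25664 = \left(-121972 + \frac{-21 - 1260}{-255}\right) + 25664 = \left(-121972 - - \frac{427}{85}\right) + 25664 = \left(-121972 + \frac{427}{85}\right) + 25664 = - \frac{10367193}{85} + 25664 = - \frac{8185753}{85}$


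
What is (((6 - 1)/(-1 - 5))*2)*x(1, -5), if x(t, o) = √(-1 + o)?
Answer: -5*I*√6/3 ≈ -4.0825*I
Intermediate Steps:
(((6 - 1)/(-1 - 5))*2)*x(1, -5) = (((6 - 1)/(-1 - 5))*2)*√(-1 - 5) = ((5/(-6))*2)*√(-6) = ((5*(-⅙))*2)*(I*√6) = (-⅚*2)*(I*√6) = -5*I*√6/3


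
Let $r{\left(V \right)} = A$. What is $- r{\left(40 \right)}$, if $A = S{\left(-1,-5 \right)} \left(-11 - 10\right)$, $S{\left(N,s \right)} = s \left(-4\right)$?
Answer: $420$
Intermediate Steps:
$S{\left(N,s \right)} = - 4 s$
$A = -420$ ($A = \left(-4\right) \left(-5\right) \left(-11 - 10\right) = 20 \left(-21\right) = -420$)
$r{\left(V \right)} = -420$
$- r{\left(40 \right)} = \left(-1\right) \left(-420\right) = 420$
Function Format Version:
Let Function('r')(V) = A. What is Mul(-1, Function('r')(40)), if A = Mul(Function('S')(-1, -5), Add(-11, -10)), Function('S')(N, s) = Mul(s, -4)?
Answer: 420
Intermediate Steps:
Function('S')(N, s) = Mul(-4, s)
A = -420 (A = Mul(Mul(-4, -5), Add(-11, -10)) = Mul(20, -21) = -420)
Function('r')(V) = -420
Mul(-1, Function('r')(40)) = Mul(-1, -420) = 420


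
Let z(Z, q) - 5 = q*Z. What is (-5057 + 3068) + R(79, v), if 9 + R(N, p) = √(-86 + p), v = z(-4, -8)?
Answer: -1998 + 7*I ≈ -1998.0 + 7.0*I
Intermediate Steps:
z(Z, q) = 5 + Z*q (z(Z, q) = 5 + q*Z = 5 + Z*q)
v = 37 (v = 5 - 4*(-8) = 5 + 32 = 37)
R(N, p) = -9 + √(-86 + p)
(-5057 + 3068) + R(79, v) = (-5057 + 3068) + (-9 + √(-86 + 37)) = -1989 + (-9 + √(-49)) = -1989 + (-9 + 7*I) = -1998 + 7*I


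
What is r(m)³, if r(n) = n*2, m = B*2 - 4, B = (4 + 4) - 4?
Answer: 512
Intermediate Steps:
B = 4 (B = 8 - 4 = 4)
m = 4 (m = 4*2 - 4 = 8 - 4 = 4)
r(n) = 2*n
r(m)³ = (2*4)³ = 8³ = 512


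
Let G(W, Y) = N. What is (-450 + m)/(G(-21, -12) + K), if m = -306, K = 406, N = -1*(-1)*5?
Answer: -252/137 ≈ -1.8394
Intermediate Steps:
N = 5 (N = 1*5 = 5)
G(W, Y) = 5
(-450 + m)/(G(-21, -12) + K) = (-450 - 306)/(5 + 406) = -756/411 = -756*1/411 = -252/137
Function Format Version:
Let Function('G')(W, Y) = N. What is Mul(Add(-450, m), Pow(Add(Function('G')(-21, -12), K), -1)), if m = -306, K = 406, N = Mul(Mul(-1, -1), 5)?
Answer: Rational(-252, 137) ≈ -1.8394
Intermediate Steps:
N = 5 (N = Mul(1, 5) = 5)
Function('G')(W, Y) = 5
Mul(Add(-450, m), Pow(Add(Function('G')(-21, -12), K), -1)) = Mul(Add(-450, -306), Pow(Add(5, 406), -1)) = Mul(-756, Pow(411, -1)) = Mul(-756, Rational(1, 411)) = Rational(-252, 137)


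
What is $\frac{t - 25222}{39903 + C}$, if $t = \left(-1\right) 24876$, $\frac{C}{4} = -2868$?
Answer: $- \frac{50098}{28431} \approx -1.7621$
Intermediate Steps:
$C = -11472$ ($C = 4 \left(-2868\right) = -11472$)
$t = -24876$
$\frac{t - 25222}{39903 + C} = \frac{-24876 - 25222}{39903 - 11472} = - \frac{50098}{28431}$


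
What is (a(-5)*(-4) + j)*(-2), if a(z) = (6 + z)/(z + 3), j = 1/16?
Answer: -33/8 ≈ -4.1250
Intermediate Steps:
j = 1/16 ≈ 0.062500
a(z) = (6 + z)/(3 + z)
(a(-5)*(-4) + j)*(-2) = (((6 - 5)/(3 - 5))*(-4) + 1/16)*(-2) = ((1/(-2))*(-4) + 1/16)*(-2) = (-½*1*(-4) + 1/16)*(-2) = (-½*(-4) + 1/16)*(-2) = (2 + 1/16)*(-2) = (33/16)*(-2) = -33/8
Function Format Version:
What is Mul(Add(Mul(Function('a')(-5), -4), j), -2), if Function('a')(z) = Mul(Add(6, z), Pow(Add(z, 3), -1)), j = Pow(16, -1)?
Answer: Rational(-33, 8) ≈ -4.1250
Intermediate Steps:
j = Rational(1, 16) ≈ 0.062500
Function('a')(z) = Mul(Pow(Add(3, z), -1), Add(6, z)) (Function('a')(z) = Mul(Add(6, z), Pow(Add(3, z), -1)) = Mul(Pow(Add(3, z), -1), Add(6, z)))
Mul(Add(Mul(Function('a')(-5), -4), j), -2) = Mul(Add(Mul(Mul(Pow(Add(3, -5), -1), Add(6, -5)), -4), Rational(1, 16)), -2) = Mul(Add(Mul(Mul(Pow(-2, -1), 1), -4), Rational(1, 16)), -2) = Mul(Add(Mul(Mul(Rational(-1, 2), 1), -4), Rational(1, 16)), -2) = Mul(Add(Mul(Rational(-1, 2), -4), Rational(1, 16)), -2) = Mul(Add(2, Rational(1, 16)), -2) = Mul(Rational(33, 16), -2) = Rational(-33, 8)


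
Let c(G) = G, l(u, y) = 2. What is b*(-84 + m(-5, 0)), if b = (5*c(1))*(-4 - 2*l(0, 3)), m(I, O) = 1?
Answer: 3320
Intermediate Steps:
b = -40 (b = (5*1)*(-4 - 2*2) = 5*(-4 - 4) = 5*(-8) = -40)
b*(-84 + m(-5, 0)) = -40*(-84 + 1) = -40*(-83) = 3320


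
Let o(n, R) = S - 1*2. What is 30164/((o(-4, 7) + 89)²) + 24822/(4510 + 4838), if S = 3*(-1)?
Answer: 9523273/1374156 ≈ 6.9303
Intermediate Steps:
S = -3
o(n, R) = -5 (o(n, R) = -3 - 1*2 = -3 - 2 = -5)
30164/((o(-4, 7) + 89)²) + 24822/(4510 + 4838) = 30164/((-5 + 89)²) + 24822/(4510 + 4838) = 30164/(84²) + 24822/9348 = 30164/7056 + 24822*(1/9348) = 30164*(1/7056) + 4137/1558 = 7541/1764 + 4137/1558 = 9523273/1374156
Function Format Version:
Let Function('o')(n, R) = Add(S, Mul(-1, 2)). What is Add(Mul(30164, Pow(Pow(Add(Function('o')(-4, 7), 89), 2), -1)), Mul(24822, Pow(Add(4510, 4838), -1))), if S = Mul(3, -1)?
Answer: Rational(9523273, 1374156) ≈ 6.9303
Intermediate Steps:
S = -3
Function('o')(n, R) = -5 (Function('o')(n, R) = Add(-3, Mul(-1, 2)) = Add(-3, -2) = -5)
Add(Mul(30164, Pow(Pow(Add(Function('o')(-4, 7), 89), 2), -1)), Mul(24822, Pow(Add(4510, 4838), -1))) = Add(Mul(30164, Pow(Pow(Add(-5, 89), 2), -1)), Mul(24822, Pow(Add(4510, 4838), -1))) = Add(Mul(30164, Pow(Pow(84, 2), -1)), Mul(24822, Pow(9348, -1))) = Add(Mul(30164, Pow(7056, -1)), Mul(24822, Rational(1, 9348))) = Add(Mul(30164, Rational(1, 7056)), Rational(4137, 1558)) = Add(Rational(7541, 1764), Rational(4137, 1558)) = Rational(9523273, 1374156)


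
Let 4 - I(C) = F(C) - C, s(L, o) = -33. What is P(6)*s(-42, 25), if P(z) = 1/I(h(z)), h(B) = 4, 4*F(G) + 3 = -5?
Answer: -33/10 ≈ -3.3000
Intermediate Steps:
F(G) = -2 (F(G) = -¾ + (¼)*(-5) = -¾ - 5/4 = -2)
I(C) = 6 + C (I(C) = 4 - (-2 - C) = 4 + (2 + C) = 6 + C)
P(z) = ⅒ (P(z) = 1/(6 + 4) = 1/10 = ⅒)
P(6)*s(-42, 25) = (⅒)*(-33) = -33/10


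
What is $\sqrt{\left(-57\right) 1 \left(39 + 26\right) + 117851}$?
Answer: $\sqrt{114146} \approx 337.85$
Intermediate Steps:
$\sqrt{\left(-57\right) 1 \left(39 + 26\right) + 117851} = \sqrt{\left(-57\right) 65 + 117851} = \sqrt{-3705 + 117851} = \sqrt{114146}$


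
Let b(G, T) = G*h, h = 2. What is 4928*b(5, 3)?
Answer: 49280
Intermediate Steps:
b(G, T) = 2*G (b(G, T) = G*2 = 2*G)
4928*b(5, 3) = 4928*(2*5) = 4928*10 = 49280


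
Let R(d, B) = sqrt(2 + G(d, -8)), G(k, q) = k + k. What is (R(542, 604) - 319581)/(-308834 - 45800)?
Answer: 319581/354634 - sqrt(1086)/354634 ≈ 0.90106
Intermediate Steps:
G(k, q) = 2*k
R(d, B) = sqrt(2 + 2*d)
(R(542, 604) - 319581)/(-308834 - 45800) = (sqrt(2 + 2*542) - 319581)/(-308834 - 45800) = (sqrt(2 + 1084) - 319581)/(-354634) = (sqrt(1086) - 319581)*(-1/354634) = (-319581 + sqrt(1086))*(-1/354634) = 319581/354634 - sqrt(1086)/354634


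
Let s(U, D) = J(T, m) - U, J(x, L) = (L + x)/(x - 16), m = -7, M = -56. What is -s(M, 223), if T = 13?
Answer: -54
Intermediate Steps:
J(x, L) = (L + x)/(-16 + x)
s(U, D) = -2 - U (s(U, D) = (-7 + 13)/(-16 + 13) - U = 6/(-3) - U = -1/3*6 - U = -2 - U)
-s(M, 223) = -(-2 - 1*(-56)) = -(-2 + 56) = -1*54 = -54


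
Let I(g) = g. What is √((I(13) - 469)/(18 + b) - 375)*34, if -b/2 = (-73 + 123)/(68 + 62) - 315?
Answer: 102*I*√738837547/4207 ≈ 659.03*I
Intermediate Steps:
b = 8180/13 (b = -2*((-73 + 123)/(68 + 62) - 315) = -2*(50/130 - 315) = -2*(50*(1/130) - 315) = -2*(5/13 - 315) = -2*(-4090/13) = 8180/13 ≈ 629.23)
√((I(13) - 469)/(18 + b) - 375)*34 = √((13 - 469)/(18 + 8180/13) - 375)*34 = √(-456/8414/13 - 375)*34 = √(-456*13/8414 - 375)*34 = √(-2964/4207 - 375)*34 = √(-1580589/4207)*34 = (3*I*√738837547/4207)*34 = 102*I*√738837547/4207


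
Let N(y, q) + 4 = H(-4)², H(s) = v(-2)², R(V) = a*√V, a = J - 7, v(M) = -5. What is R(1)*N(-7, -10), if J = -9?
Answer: -9936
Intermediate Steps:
a = -16 (a = -9 - 7 = -16)
R(V) = -16*√V
H(s) = 25 (H(s) = (-5)² = 25)
N(y, q) = 621 (N(y, q) = -4 + 25² = -4 + 625 = 621)
R(1)*N(-7, -10) = -16*√1*621 = -16*1*621 = -16*621 = -9936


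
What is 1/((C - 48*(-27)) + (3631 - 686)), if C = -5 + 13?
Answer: 1/4249 ≈ 0.00023535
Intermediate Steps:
C = 8
1/((C - 48*(-27)) + (3631 - 686)) = 1/((8 - 48*(-27)) + (3631 - 686)) = 1/((8 + 1296) + 2945) = 1/(1304 + 2945) = 1/4249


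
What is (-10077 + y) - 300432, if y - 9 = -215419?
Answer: -525919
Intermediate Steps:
y = -215410 (y = 9 - 215419 = -215410)
(-10077 + y) - 300432 = (-10077 - 215410) - 300432 = -225487 - 300432 = -525919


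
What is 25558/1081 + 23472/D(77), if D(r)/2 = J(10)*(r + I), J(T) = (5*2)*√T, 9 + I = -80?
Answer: 25558/1081 - 489*√10/50 ≈ -7.2841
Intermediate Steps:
I = -89 (I = -9 - 80 = -89)
J(T) = 10*√T
D(r) = 20*√10*(-89 + r) (D(r) = 2*((10*√10)*(r - 89)) = 2*((10*√10)*(-89 + r)) = 2*(10*√10*(-89 + r)) = 20*√10*(-89 + r))
25558/1081 + 23472/D(77) = 25558/1081 + 23472/((20*√10*(-89 + 77))) = 25558*(1/1081) + 23472/((20*√10*(-12))) = 25558/1081 + 23472/((-240*√10)) = 25558/1081 + 23472*(-√10/2400) = 25558/1081 - 489*√10/50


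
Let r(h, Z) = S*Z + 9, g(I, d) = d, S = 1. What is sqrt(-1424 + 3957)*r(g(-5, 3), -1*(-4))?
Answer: 13*sqrt(2533) ≈ 654.28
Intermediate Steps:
r(h, Z) = 9 + Z (r(h, Z) = 1*Z + 9 = Z + 9 = 9 + Z)
sqrt(-1424 + 3957)*r(g(-5, 3), -1*(-4)) = sqrt(-1424 + 3957)*(9 - 1*(-4)) = sqrt(2533)*(9 + 4) = sqrt(2533)*13 = 13*sqrt(2533)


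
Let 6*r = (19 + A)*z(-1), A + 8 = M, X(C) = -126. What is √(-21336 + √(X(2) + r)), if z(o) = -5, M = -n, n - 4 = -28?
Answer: √(-768096 + 42*I*√114)/6 ≈ 0.04264 + 146.07*I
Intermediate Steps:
n = -24 (n = 4 - 28 = -24)
M = 24 (M = -1*(-24) = 24)
A = 16 (A = -8 + 24 = 16)
r = -175/6 (r = ((19 + 16)*(-5))/6 = (35*(-5))/6 = (⅙)*(-175) = -175/6 ≈ -29.167)
√(-21336 + √(X(2) + r)) = √(-21336 + √(-126 - 175/6)) = √(-21336 + √(-931/6)) = √(-21336 + 7*I*√114/6)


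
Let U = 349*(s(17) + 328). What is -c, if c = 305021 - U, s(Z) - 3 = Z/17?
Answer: -189153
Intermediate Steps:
s(Z) = 3 + Z/17
U = 115868 (U = 349*((3 + (1/17)*17) + 328) = 349*((3 + 1) + 328) = 349*(4 + 328) = 349*332 = 115868)
c = 189153 (c = 305021 - 1*115868 = 305021 - 115868 = 189153)
-c = -1*189153 = -189153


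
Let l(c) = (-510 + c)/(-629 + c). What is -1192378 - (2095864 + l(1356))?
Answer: -2390552780/727 ≈ -3.2882e+6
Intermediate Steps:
l(c) = (-510 + c)/(-629 + c)
-1192378 - (2095864 + l(1356)) = -1192378 - (2095864 + (-510 + 1356)/(-629 + 1356)) = -1192378 - (2095864 + 846/727) = -1192378 - 1*1523693974/727 = -1192378 - 1523693974/727 = -2390552780/727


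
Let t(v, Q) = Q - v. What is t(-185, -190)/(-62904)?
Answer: 5/62904 ≈ 7.9486e-5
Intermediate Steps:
t(-185, -190)/(-62904) = (-190 - 1*(-185))/(-62904) = (-190 + 185)*(-1/62904) = -5*(-1/62904) = 5/62904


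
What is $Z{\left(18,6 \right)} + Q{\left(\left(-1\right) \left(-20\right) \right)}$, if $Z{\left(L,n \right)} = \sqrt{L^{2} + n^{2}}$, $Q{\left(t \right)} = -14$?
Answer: $-14 + 6 \sqrt{10} \approx 4.9737$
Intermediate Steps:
$Z{\left(18,6 \right)} + Q{\left(\left(-1\right) \left(-20\right) \right)} = \sqrt{18^{2} + 6^{2}} - 14 = \sqrt{324 + 36} - 14 = \sqrt{360} - 14 = 6 \sqrt{10} - 14 = -14 + 6 \sqrt{10}$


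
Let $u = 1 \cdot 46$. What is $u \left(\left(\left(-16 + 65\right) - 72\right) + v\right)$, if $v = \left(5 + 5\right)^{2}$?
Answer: $3542$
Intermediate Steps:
$v = 100$ ($v = 10^{2} = 100$)
$u = 46$
$u \left(\left(\left(-16 + 65\right) - 72\right) + v\right) = 46 \left(\left(\left(-16 + 65\right) - 72\right) + 100\right) = 46 \left(\left(49 - 72\right) + 100\right) = 46 \left(-23 + 100\right) = 46 \cdot 77 = 3542$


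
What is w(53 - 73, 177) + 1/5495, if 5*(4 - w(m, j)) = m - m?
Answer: 21981/5495 ≈ 4.0002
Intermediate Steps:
w(m, j) = 4 (w(m, j) = 4 - (m - m)/5 = 4 - ⅕*0 = 4 + 0 = 4)
w(53 - 73, 177) + 1/5495 = 4 + 1/5495 = 21981/5495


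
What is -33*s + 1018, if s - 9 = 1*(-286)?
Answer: 10159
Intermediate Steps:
s = -277 (s = 9 + 1*(-286) = 9 - 286 = -277)
-33*s + 1018 = -33*(-277) + 1018 = 9141 + 1018 = 10159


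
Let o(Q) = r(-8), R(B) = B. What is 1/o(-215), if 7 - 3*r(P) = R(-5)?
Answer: ¼ ≈ 0.25000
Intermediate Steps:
r(P) = 4 (r(P) = 7/3 - ⅓*(-5) = 7/3 + 5/3 = 4)
o(Q) = 4
1/o(-215) = 1/4 = ¼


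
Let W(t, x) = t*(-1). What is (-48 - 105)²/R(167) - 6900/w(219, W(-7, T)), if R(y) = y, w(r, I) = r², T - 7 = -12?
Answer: 373855583/2669829 ≈ 140.03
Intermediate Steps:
T = -5 (T = 7 - 12 = -5)
W(t, x) = -t
(-48 - 105)²/R(167) - 6900/w(219, W(-7, T)) = (-48 - 105)²/167 - 6900/(219²) = (-153)²*(1/167) - 6900/47961 = 23409*(1/167) - 6900*1/47961 = 23409/167 - 2300/15987 = 373855583/2669829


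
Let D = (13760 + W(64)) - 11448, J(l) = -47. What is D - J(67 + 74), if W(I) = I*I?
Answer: 6455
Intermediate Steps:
W(I) = I²
D = 6408 (D = (13760 + 64²) - 11448 = (13760 + 4096) - 11448 = 17856 - 11448 = 6408)
D - J(67 + 74) = 6408 - 1*(-47) = 6408 + 47 = 6455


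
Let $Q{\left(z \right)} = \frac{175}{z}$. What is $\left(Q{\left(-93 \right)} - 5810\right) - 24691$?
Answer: $- \frac{2836768}{93} \approx -30503.0$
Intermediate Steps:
$\left(Q{\left(-93 \right)} - 5810\right) - 24691 = \left(\frac{175}{-93} - 5810\right) - 24691 = \left(175 \left(- \frac{1}{93}\right) - 5810\right) - 24691 = \left(- \frac{175}{93} - 5810\right) - 24691 = - \frac{540505}{93} - 24691 = - \frac{2836768}{93}$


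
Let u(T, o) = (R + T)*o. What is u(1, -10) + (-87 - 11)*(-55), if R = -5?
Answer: 5430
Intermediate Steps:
u(T, o) = o*(-5 + T) (u(T, o) = (-5 + T)*o = o*(-5 + T))
u(1, -10) + (-87 - 11)*(-55) = -10*(-5 + 1) + (-87 - 11)*(-55) = -10*(-4) - 98*(-55) = 40 + 5390 = 5430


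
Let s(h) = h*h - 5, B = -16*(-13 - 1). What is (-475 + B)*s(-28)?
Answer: -195529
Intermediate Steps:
B = 224 (B = -16*(-14) = 224)
s(h) = -5 + h**2 (s(h) = h**2 - 5 = -5 + h**2)
(-475 + B)*s(-28) = (-475 + 224)*(-5 + (-28)**2) = -251*(-5 + 784) = -251*779 = -195529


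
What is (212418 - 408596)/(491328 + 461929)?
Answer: -196178/953257 ≈ -0.20580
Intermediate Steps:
(212418 - 408596)/(491328 + 461929) = -196178/953257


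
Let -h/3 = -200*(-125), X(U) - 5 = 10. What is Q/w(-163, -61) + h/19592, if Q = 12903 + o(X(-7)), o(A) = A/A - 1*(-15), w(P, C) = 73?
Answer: 30954256/178777 ≈ 173.14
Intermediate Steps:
X(U) = 15 (X(U) = 5 + 10 = 15)
h = -75000 (h = -(-600)*(-125) = -3*25000 = -75000)
o(A) = 16 (o(A) = 1 + 15 = 16)
Q = 12919 (Q = 12903 + 16 = 12919)
Q/w(-163, -61) + h/19592 = 12919/73 - 75000/19592 = 12919*(1/73) - 75000*1/19592 = 12919/73 - 9375/2449 = 30954256/178777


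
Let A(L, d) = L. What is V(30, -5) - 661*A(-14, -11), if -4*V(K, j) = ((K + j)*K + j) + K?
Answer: 36241/4 ≈ 9060.3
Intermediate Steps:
V(K, j) = -K/4 - j/4 - K*(K + j)/4 (V(K, j) = -(((K + j)*K + j) + K)/4 = -((K*(K + j) + j) + K)/4 = -((j + K*(K + j)) + K)/4 = -(K + j + K*(K + j))/4 = -K/4 - j/4 - K*(K + j)/4)
V(30, -5) - 661*A(-14, -11) = (-¼*30 - ¼*(-5) - ¼*30² - ¼*30*(-5)) - 661*(-14) = (-15/2 + 5/4 - ¼*900 + 75/2) + 9254 = (-15/2 + 5/4 - 225 + 75/2) + 9254 = -775/4 + 9254 = 36241/4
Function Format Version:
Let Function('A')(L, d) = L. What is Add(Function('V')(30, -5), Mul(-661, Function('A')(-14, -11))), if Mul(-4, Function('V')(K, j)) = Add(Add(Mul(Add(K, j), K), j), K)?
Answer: Rational(36241, 4) ≈ 9060.3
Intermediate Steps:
Function('V')(K, j) = Add(Mul(Rational(-1, 4), K), Mul(Rational(-1, 4), j), Mul(Rational(-1, 4), K, Add(K, j))) (Function('V')(K, j) = Mul(Rational(-1, 4), Add(Add(Mul(Add(K, j), K), j), K)) = Mul(Rational(-1, 4), Add(Add(Mul(K, Add(K, j)), j), K)) = Mul(Rational(-1, 4), Add(Add(j, Mul(K, Add(K, j))), K)) = Mul(Rational(-1, 4), Add(K, j, Mul(K, Add(K, j)))) = Add(Mul(Rational(-1, 4), K), Mul(Rational(-1, 4), j), Mul(Rational(-1, 4), K, Add(K, j))))
Add(Function('V')(30, -5), Mul(-661, Function('A')(-14, -11))) = Add(Add(Mul(Rational(-1, 4), 30), Mul(Rational(-1, 4), -5), Mul(Rational(-1, 4), Pow(30, 2)), Mul(Rational(-1, 4), 30, -5)), Mul(-661, -14)) = Add(Add(Rational(-15, 2), Rational(5, 4), Mul(Rational(-1, 4), 900), Rational(75, 2)), 9254) = Add(Add(Rational(-15, 2), Rational(5, 4), -225, Rational(75, 2)), 9254) = Add(Rational(-775, 4), 9254) = Rational(36241, 4)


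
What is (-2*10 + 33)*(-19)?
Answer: -247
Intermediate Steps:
(-2*10 + 33)*(-19) = (-20 + 33)*(-19) = 13*(-19) = -247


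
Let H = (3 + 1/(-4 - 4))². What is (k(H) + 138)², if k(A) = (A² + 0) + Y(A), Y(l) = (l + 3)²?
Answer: 465758476225/4194304 ≈ 1.1105e+5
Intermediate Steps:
H = 529/64 (H = (3 + 1/(-8))² = (3 - ⅛)² = (23/8)² = 529/64 ≈ 8.2656)
Y(l) = (3 + l)²
k(A) = A² + (3 + A)² (k(A) = (A² + 0) + (3 + A)² = A² + (3 + A)²)
(k(H) + 138)² = (((529/64)² + (3 + 529/64)²) + 138)² = ((279841/4096 + (721/64)²) + 138)² = ((279841/4096 + 519841/4096) + 138)² = (399841/2048 + 138)² = (682465/2048)² = 465758476225/4194304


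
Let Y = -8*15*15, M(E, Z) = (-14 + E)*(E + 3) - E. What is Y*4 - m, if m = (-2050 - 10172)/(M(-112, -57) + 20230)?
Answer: -17523927/2434 ≈ -7199.6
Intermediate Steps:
M(E, Z) = -E + (-14 + E)*(3 + E) (M(E, Z) = (-14 + E)*(3 + E) - E = -E + (-14 + E)*(3 + E))
m = -873/2434 (m = (-2050 - 10172)/((-42 + (-112)² - 12*(-112)) + 20230) = -12222/((-42 + 12544 + 1344) + 20230) = -12222/(13846 + 20230) = -12222/34076 = -12222*1/34076 = -873/2434 ≈ -0.35867)
Y = -1800 (Y = -120*15 = -1800)
Y*4 - m = -1800*4 - 1*(-873/2434) = -7200 + 873/2434 = -17523927/2434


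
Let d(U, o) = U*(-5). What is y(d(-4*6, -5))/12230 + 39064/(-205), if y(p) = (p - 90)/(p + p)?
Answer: -764404311/4011440 ≈ -190.56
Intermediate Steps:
d(U, o) = -5*U
y(p) = (-90 + p)/(2*p) (y(p) = (-90 + p)/((2*p)) = (-90 + p)*(1/(2*p)) = (-90 + p)/(2*p))
y(d(-4*6, -5))/12230 + 39064/(-205) = ((-90 - (-20)*6)/(2*((-(-20)*6))))/12230 + 39064/(-205) = ((-90 - 5*(-24))/(2*((-5*(-24)))))*(1/12230) + 39064*(-1/205) = ((1/2)*(-90 + 120)/120)*(1/12230) - 39064/205 = ((1/2)*(1/120)*30)*(1/12230) - 39064/205 = (1/8)*(1/12230) - 39064/205 = 1/97840 - 39064/205 = -764404311/4011440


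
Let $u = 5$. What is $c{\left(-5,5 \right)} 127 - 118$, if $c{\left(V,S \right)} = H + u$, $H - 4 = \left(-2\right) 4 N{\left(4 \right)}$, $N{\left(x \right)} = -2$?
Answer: $3057$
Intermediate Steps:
$H = 20$ ($H = 4 + \left(-2\right) 4 \left(-2\right) = 4 - -16 = 4 + 16 = 20$)
$c{\left(V,S \right)} = 25$ ($c{\left(V,S \right)} = 20 + 5 = 25$)
$c{\left(-5,5 \right)} 127 - 118 = 25 \cdot 127 - 118 = 3175 - 118 = 3057$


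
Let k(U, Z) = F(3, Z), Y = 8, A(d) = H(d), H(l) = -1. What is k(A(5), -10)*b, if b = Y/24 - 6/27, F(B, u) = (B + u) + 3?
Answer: -4/9 ≈ -0.44444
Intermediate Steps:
A(d) = -1
F(B, u) = 3 + B + u
k(U, Z) = 6 + Z (k(U, Z) = 3 + 3 + Z = 6 + Z)
b = ⅑ (b = 8/24 - 6/27 = 8*(1/24) - 6*1/27 = ⅓ - 2/9 = ⅑ ≈ 0.11111)
k(A(5), -10)*b = (6 - 10)*(⅑) = -4*⅑ = -4/9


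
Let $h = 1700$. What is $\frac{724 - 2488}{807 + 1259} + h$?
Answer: $\frac{1755218}{1033} \approx 1699.1$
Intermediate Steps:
$\frac{724 - 2488}{807 + 1259} + h = \frac{724 - 2488}{807 + 1259} + 1700 = - \frac{1764}{2066} + 1700 = \left(-1764\right) \frac{1}{2066} + 1700 = - \frac{882}{1033} + 1700 = \frac{1755218}{1033}$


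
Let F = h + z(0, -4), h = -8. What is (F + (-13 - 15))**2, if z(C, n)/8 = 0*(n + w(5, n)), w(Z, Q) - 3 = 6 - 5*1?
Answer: 1296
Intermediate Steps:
w(Z, Q) = 4 (w(Z, Q) = 3 + (6 - 5*1) = 3 + (6 - 5) = 3 + 1 = 4)
z(C, n) = 0 (z(C, n) = 8*(0*(n + 4)) = 8*(0*(4 + n)) = 8*0 = 0)
F = -8 (F = -8 + 0 = -8)
(F + (-13 - 15))**2 = (-8 + (-13 - 15))**2 = (-8 - 28)**2 = (-36)**2 = 1296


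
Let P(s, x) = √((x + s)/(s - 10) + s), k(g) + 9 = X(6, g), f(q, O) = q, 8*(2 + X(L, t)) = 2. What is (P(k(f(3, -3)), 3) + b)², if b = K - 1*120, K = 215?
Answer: (15770 + I*√285935)²/27556 ≈ 9014.6 + 612.04*I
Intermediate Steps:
X(L, t) = -7/4 (X(L, t) = -2 + (⅛)*2 = -2 + ¼ = -7/4)
k(g) = -43/4 (k(g) = -9 - 7/4 = -43/4)
P(s, x) = √(s + (s + x)/(-10 + s)) (P(s, x) = √((s + x)/(-10 + s) + s) = √(s + (s + x)/(-10 + s)))
b = 95 (b = 215 - 1*120 = 215 - 120 = 95)
(P(k(f(3, -3)), 3) + b)² = (√((-43/4 + 3 - 43*(-10 - 43/4)/4)/(-10 - 43/4)) + 95)² = (√((-43/4 + 3 - 43/4*(-83/4))/(-83/4)) + 95)² = (√(-4*(-43/4 + 3 + 3569/16)/83) + 95)² = (√(-4/83*3445/16) + 95)² = (√(-3445/332) + 95)² = (I*√285935/166 + 95)² = (95 + I*√285935/166)²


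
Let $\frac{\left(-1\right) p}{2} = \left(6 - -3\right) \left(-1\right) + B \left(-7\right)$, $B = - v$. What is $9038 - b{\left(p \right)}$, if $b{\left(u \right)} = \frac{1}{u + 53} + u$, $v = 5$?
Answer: $9089$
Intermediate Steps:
$B = -5$ ($B = \left(-1\right) 5 = -5$)
$p = -52$ ($p = - 2 \left(\left(6 - -3\right) \left(-1\right) - -35\right) = - 2 \left(\left(6 + 3\right) \left(-1\right) + 35\right) = - 2 \left(9 \left(-1\right) + 35\right) = - 2 \left(-9 + 35\right) = \left(-2\right) 26 = -52$)
$b{\left(u \right)} = u + \frac{1}{53 + u}$ ($b{\left(u \right)} = \frac{1}{53 + u} + u = u + \frac{1}{53 + u}$)
$9038 - b{\left(p \right)} = 9038 - \frac{1 + \left(-52\right)^{2} + 53 \left(-52\right)}{53 - 52} = 9038 - \frac{1 + 2704 - 2756}{1} = 9038 - 1 \left(-51\right) = 9038 - -51 = 9038 + 51 = 9089$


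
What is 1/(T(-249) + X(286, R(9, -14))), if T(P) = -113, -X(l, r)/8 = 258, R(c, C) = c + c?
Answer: -1/2177 ≈ -0.00045935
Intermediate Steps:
R(c, C) = 2*c
X(l, r) = -2064 (X(l, r) = -8*258 = -2064)
1/(T(-249) + X(286, R(9, -14))) = 1/(-113 - 2064) = 1/(-2177) = -1/2177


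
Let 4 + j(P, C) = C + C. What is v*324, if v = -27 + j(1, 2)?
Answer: -8748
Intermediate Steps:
j(P, C) = -4 + 2*C (j(P, C) = -4 + (C + C) = -4 + 2*C)
v = -27 (v = -27 + (-4 + 2*2) = -27 + (-4 + 4) = -27 + 0 = -27)
v*324 = -27*324 = -8748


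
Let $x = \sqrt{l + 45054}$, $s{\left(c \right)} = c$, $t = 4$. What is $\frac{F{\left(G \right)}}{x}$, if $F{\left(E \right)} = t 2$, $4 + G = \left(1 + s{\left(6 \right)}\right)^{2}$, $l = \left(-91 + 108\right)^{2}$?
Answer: $\frac{8 \sqrt{45343}}{45343} \approx 0.037569$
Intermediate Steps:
$l = 289$ ($l = 17^{2} = 289$)
$G = 45$ ($G = -4 + \left(1 + 6\right)^{2} = -4 + 7^{2} = -4 + 49 = 45$)
$x = \sqrt{45343}$ ($x = \sqrt{289 + 45054} = \sqrt{45343} \approx 212.94$)
$F{\left(E \right)} = 8$ ($F{\left(E \right)} = 4 \cdot 2 = 8$)
$\frac{F{\left(G \right)}}{x} = \frac{8}{\sqrt{45343}} = 8 \frac{\sqrt{45343}}{45343} = \frac{8 \sqrt{45343}}{45343}$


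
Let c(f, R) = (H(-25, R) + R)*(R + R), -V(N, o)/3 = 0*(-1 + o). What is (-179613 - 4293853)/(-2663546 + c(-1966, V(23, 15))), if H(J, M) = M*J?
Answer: 2236733/1331773 ≈ 1.6795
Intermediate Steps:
H(J, M) = J*M
V(N, o) = 0 (V(N, o) = -0*(-1 + o) = -3*0 = 0)
c(f, R) = -48*R**2 (c(f, R) = (-25*R + R)*(R + R) = (-24*R)*(2*R) = -48*R**2)
(-179613 - 4293853)/(-2663546 + c(-1966, V(23, 15))) = (-179613 - 4293853)/(-2663546 - 48*0**2) = -4473466/(-2663546 - 48*0) = -4473466/(-2663546 + 0) = -4473466/(-2663546) = -4473466*(-1/2663546) = 2236733/1331773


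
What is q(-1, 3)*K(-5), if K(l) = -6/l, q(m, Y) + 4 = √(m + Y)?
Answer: -24/5 + 6*√2/5 ≈ -3.1029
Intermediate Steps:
q(m, Y) = -4 + √(Y + m) (q(m, Y) = -4 + √(m + Y) = -4 + √(Y + m))
q(-1, 3)*K(-5) = (-4 + √(3 - 1))*(-6/(-5)) = (-4 + √2)*(-6*(-⅕)) = (-4 + √2)*(6/5) = -24/5 + 6*√2/5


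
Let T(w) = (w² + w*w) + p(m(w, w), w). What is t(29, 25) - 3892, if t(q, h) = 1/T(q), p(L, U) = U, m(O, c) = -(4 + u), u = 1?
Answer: -6659211/1711 ≈ -3892.0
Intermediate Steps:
m(O, c) = -5 (m(O, c) = -(4 + 1) = -1*5 = -5)
T(w) = w + 2*w² (T(w) = (w² + w*w) + w = (w² + w²) + w = 2*w² + w = w + 2*w²)
t(q, h) = 1/(q*(1 + 2*q))
t(29, 25) - 3892 = 1/(29*(1 + 2*29)) - 3892 = 1/(29*(1 + 58)) - 3892 = (1/29)/59 - 3892 = (1/29)*(1/59) - 3892 = 1/1711 - 3892 = -6659211/1711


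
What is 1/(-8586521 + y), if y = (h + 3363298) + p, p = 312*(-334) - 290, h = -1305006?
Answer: -1/6632727 ≈ -1.5077e-7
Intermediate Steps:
p = -104498 (p = -104208 - 290 = -104498)
y = 1953794 (y = (-1305006 + 3363298) - 104498 = 2058292 - 104498 = 1953794)
1/(-8586521 + y) = 1/(-8586521 + 1953794) = 1/(-6632727) = -1/6632727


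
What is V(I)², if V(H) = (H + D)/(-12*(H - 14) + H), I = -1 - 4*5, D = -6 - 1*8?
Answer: 25/3249 ≈ 0.0076947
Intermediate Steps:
D = -14 (D = -6 - 8 = -14)
I = -21 (I = -1 - 20 = -21)
V(H) = (-14 + H)/(168 - 11*H) (V(H) = (H - 14)/(-12*(H - 14) + H) = (-14 + H)/(-12*(-14 + H) + H) = (-14 + H)/((168 - 12*H) + H) = (-14 + H)/(168 - 11*H))
V(I)² = ((14 - 1*(-21))/(-168 + 11*(-21)))² = ((14 + 21)/(-168 - 231))² = (35/(-399))² = (-1/399*35)² = (-5/57)² = 25/3249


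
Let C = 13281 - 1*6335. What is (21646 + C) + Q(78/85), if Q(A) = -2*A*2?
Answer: 2430008/85 ≈ 28588.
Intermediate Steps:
C = 6946 (C = 13281 - 6335 = 6946)
Q(A) = -4*A
(21646 + C) + Q(78/85) = (21646 + 6946) - 312/85 = 28592 - 312/85 = 2430008/85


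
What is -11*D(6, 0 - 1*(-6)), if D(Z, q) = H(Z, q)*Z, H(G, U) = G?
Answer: -396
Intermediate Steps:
D(Z, q) = Z**2 (D(Z, q) = Z*Z = Z**2)
-11*D(6, 0 - 1*(-6)) = -11*6**2 = -11*36 = -396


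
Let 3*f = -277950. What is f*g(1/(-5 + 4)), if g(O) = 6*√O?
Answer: -555900*I ≈ -5.559e+5*I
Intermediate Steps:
f = -92650 (f = (⅓)*(-277950) = -92650)
f*g(1/(-5 + 4)) = -555900*√(1/(-5 + 4)) = -555900*√(1/(-1)) = -555900*√(-1) = -555900*I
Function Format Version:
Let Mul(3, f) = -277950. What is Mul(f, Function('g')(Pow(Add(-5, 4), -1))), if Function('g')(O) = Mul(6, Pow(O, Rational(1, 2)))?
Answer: Mul(-555900, I) ≈ Mul(-5.5590e+5, I)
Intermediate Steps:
f = -92650 (f = Mul(Rational(1, 3), -277950) = -92650)
Mul(f, Function('g')(Pow(Add(-5, 4), -1))) = Mul(-92650, Mul(6, Pow(Pow(Add(-5, 4), -1), Rational(1, 2)))) = Mul(-92650, Mul(6, Pow(Pow(-1, -1), Rational(1, 2)))) = Mul(-92650, Mul(6, Pow(-1, Rational(1, 2)))) = Mul(-92650, Mul(6, I)) = Mul(-555900, I)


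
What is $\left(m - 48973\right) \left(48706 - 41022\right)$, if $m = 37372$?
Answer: $-89142084$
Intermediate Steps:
$\left(m - 48973\right) \left(48706 - 41022\right) = \left(37372 - 48973\right) \left(48706 - 41022\right) = \left(-11601\right) 7684 = -89142084$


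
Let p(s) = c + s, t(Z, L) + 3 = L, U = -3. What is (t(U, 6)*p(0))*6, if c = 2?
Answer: 36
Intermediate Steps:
t(Z, L) = -3 + L
p(s) = 2 + s
(t(U, 6)*p(0))*6 = ((-3 + 6)*(2 + 0))*6 = (3*2)*6 = 6*6 = 36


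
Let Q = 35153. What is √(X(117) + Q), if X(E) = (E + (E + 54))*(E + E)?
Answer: √102545 ≈ 320.23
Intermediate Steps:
X(E) = 2*E*(54 + 2*E) (X(E) = (E + (54 + E))*(2*E) = (54 + 2*E)*(2*E) = 2*E*(54 + 2*E))
√(X(117) + Q) = √(4*117*(27 + 117) + 35153) = √(4*117*144 + 35153) = √(67392 + 35153) = √102545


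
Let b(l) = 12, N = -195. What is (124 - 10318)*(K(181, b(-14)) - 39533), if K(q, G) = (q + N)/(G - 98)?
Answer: 17328902928/43 ≈ 4.0300e+8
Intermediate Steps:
K(q, G) = (-195 + q)/(-98 + G) (K(q, G) = (q - 195)/(G - 98) = (-195 + q)/(-98 + G))
(124 - 10318)*(K(181, b(-14)) - 39533) = (124 - 10318)*((-195 + 181)/(-98 + 12) - 39533) = -10194*(-14/(-86) - 39533) = -10194*(-1/86*(-14) - 39533) = -10194*(7/43 - 39533) = -10194*(-1699912/43) = 17328902928/43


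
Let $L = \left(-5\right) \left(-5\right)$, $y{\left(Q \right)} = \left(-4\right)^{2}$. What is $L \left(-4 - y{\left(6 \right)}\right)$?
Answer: $-500$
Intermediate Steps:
$y{\left(Q \right)} = 16$
$L = 25$
$L \left(-4 - y{\left(6 \right)}\right) = 25 \left(-4 - 16\right) = 25 \left(-20\right) = -500$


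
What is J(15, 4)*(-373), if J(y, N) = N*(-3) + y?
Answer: -1119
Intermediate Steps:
J(y, N) = y - 3*N (J(y, N) = -3*N + y = y - 3*N)
J(15, 4)*(-373) = (15 - 3*4)*(-373) = (15 - 12)*(-373) = 3*(-373) = -1119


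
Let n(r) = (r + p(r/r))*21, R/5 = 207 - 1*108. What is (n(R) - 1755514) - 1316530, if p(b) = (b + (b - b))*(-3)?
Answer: -3061712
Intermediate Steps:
R = 495 (R = 5*(207 - 1*108) = 5*(207 - 108) = 5*99 = 495)
p(b) = -3*b (p(b) = (b + 0)*(-3) = b*(-3) = -3*b)
n(r) = -63 + 21*r (n(r) = (r - 3*r/r)*21 = (r - 3*1)*21 = (r - 3)*21 = (-3 + r)*21 = -63 + 21*r)
(n(R) - 1755514) - 1316530 = ((-63 + 21*495) - 1755514) - 1316530 = ((-63 + 10395) - 1755514) - 1316530 = (10332 - 1755514) - 1316530 = -1745182 - 1316530 = -3061712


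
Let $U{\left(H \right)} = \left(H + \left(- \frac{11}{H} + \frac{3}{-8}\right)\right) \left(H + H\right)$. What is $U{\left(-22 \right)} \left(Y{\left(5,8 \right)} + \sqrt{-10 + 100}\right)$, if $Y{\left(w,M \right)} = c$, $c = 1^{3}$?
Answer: $\frac{1925}{2} + \frac{5775 \sqrt{10}}{2} \approx 10094.0$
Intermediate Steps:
$c = 1$
$Y{\left(w,M \right)} = 1$
$U{\left(H \right)} = 2 H \left(- \frac{3}{8} + H - \frac{11}{H}\right)$ ($U{\left(H \right)} = \left(H + \left(- \frac{11}{H} + 3 \left(- \frac{1}{8}\right)\right)\right) 2 H = \left(H - \left(\frac{3}{8} + \frac{11}{H}\right)\right) 2 H = \left(- \frac{3}{8} + H - \frac{11}{H}\right) 2 H = 2 H \left(- \frac{3}{8} + H - \frac{11}{H}\right)$)
$U{\left(-22 \right)} \left(Y{\left(5,8 \right)} + \sqrt{-10 + 100}\right) = \left(-22 + 2 \left(-22\right)^{2} - - \frac{33}{2}\right) \left(1 + \sqrt{-10 + 100}\right) = \left(-22 + 2 \cdot 484 + \frac{33}{2}\right) \left(1 + \sqrt{90}\right) = \left(-22 + 968 + \frac{33}{2}\right) \left(1 + 3 \sqrt{10}\right) = \frac{1925 \left(1 + 3 \sqrt{10}\right)}{2} = \frac{1925}{2} + \frac{5775 \sqrt{10}}{2}$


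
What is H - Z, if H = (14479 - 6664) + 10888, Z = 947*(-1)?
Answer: 19650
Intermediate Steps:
Z = -947
H = 18703 (H = 7815 + 10888 = 18703)
H - Z = 18703 - 1*(-947) = 18703 + 947 = 19650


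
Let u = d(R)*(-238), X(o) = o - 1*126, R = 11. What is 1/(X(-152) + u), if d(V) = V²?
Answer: -1/29076 ≈ -3.4393e-5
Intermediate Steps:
X(o) = -126 + o (X(o) = o - 126 = -126 + o)
u = -28798 (u = 11²*(-238) = 121*(-238) = -28798)
1/(X(-152) + u) = 1/((-126 - 152) - 28798) = 1/(-278 - 28798) = 1/(-29076) = -1/29076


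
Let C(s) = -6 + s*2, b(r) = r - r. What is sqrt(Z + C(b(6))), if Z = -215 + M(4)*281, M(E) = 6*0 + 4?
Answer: sqrt(903) ≈ 30.050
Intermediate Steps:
M(E) = 4 (M(E) = 0 + 4 = 4)
b(r) = 0
C(s) = -6 + 2*s
Z = 909 (Z = -215 + 4*281 = -215 + 1124 = 909)
sqrt(Z + C(b(6))) = sqrt(909 + (-6 + 2*0)) = sqrt(909 + (-6 + 0)) = sqrt(909 - 6) = sqrt(903)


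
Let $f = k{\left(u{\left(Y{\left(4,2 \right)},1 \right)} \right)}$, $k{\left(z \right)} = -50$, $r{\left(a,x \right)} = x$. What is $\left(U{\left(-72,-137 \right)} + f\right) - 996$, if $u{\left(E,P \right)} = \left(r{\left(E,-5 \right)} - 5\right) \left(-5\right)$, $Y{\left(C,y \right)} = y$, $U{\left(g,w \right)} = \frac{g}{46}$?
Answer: $- \frac{24094}{23} \approx -1047.6$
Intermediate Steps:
$U{\left(g,w \right)} = \frac{g}{46}$ ($U{\left(g,w \right)} = g \frac{1}{46} = \frac{g}{46}$)
$u{\left(E,P \right)} = 50$ ($u{\left(E,P \right)} = \left(-5 - 5\right) \left(-5\right) = \left(-10\right) \left(-5\right) = 50$)
$f = -50$
$\left(U{\left(-72,-137 \right)} + f\right) - 996 = \left(\frac{1}{46} \left(-72\right) - 50\right) - 996 = \left(- \frac{36}{23} - 50\right) - 996 = - \frac{1186}{23} - 996 = - \frac{24094}{23}$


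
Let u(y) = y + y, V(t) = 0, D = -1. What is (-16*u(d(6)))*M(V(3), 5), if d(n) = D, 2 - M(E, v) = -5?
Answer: 224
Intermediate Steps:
M(E, v) = 7 (M(E, v) = 2 - 1*(-5) = 2 + 5 = 7)
d(n) = -1
u(y) = 2*y
(-16*u(d(6)))*M(V(3), 5) = -32*(-1)*7 = -16*(-2)*7 = 32*7 = 224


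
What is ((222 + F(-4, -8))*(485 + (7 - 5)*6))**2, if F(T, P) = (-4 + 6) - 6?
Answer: 11738855716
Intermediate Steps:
F(T, P) = -4 (F(T, P) = 2 - 6 = -4)
((222 + F(-4, -8))*(485 + (7 - 5)*6))**2 = ((222 - 4)*(485 + (7 - 5)*6))**2 = (218*(485 + 2*6))**2 = (218*(485 + 12))**2 = (218*497)**2 = 108346**2 = 11738855716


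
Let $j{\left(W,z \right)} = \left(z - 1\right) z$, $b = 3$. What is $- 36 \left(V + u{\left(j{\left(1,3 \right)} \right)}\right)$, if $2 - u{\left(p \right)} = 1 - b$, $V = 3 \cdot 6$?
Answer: $-792$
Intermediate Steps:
$j{\left(W,z \right)} = z \left(-1 + z\right)$ ($j{\left(W,z \right)} = \left(-1 + z\right) z = z \left(-1 + z\right)$)
$V = 18$
$u{\left(p \right)} = 4$ ($u{\left(p \right)} = 2 - \left(1 - 3\right) = 2 - -2 = 2 + 2 = 4$)
$- 36 \left(V + u{\left(j{\left(1,3 \right)} \right)}\right) = - 36 \left(18 + 4\right) = \left(-36\right) 22 = -792$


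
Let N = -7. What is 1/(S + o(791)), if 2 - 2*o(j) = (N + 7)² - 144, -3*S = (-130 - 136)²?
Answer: -3/70537 ≈ -4.2531e-5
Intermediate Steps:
S = -70756/3 (S = -(-130 - 136)²/3 = -⅓*(-266)² = -⅓*70756 = -70756/3 ≈ -23585.)
o(j) = 73 (o(j) = 1 - ((-7 + 7)² - 144)/2 = 1 - (0² - 144)/2 = 1 - (0 - 144)/2 = 1 - ½*(-144) = 1 + 72 = 73)
1/(S + o(791)) = 1/(-70756/3 + 73) = 1/(-70537/3) = -3/70537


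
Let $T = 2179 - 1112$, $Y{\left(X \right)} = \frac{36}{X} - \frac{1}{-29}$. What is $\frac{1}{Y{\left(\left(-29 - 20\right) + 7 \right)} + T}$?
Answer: $\frac{203}{216434} \approx 0.00093793$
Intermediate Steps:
$Y{\left(X \right)} = \frac{1}{29} + \frac{36}{X}$ ($Y{\left(X \right)} = \frac{36}{X} - - \frac{1}{29} = \frac{36}{X} + \frac{1}{29} = \frac{1}{29} + \frac{36}{X}$)
$T = 1067$
$\frac{1}{Y{\left(\left(-29 - 20\right) + 7 \right)} + T} = \frac{1}{\frac{1044 + \left(\left(-29 - 20\right) + 7\right)}{29 \left(\left(-29 - 20\right) + 7\right)} + 1067} = \frac{1}{\frac{1044 + \left(-49 + 7\right)}{29 \left(-49 + 7\right)} + 1067} = \frac{1}{\frac{1044 - 42}{29 \left(-42\right)} + 1067} = \frac{1}{\frac{1}{29} \left(- \frac{1}{42}\right) 1002 + 1067} = \frac{1}{- \frac{167}{203} + 1067} = \frac{1}{\frac{216434}{203}} = \frac{203}{216434}$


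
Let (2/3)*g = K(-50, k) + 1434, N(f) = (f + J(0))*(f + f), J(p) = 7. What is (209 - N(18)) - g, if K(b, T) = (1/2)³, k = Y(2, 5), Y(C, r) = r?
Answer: -45475/16 ≈ -2842.2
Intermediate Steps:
k = 5
N(f) = 2*f*(7 + f) (N(f) = (f + 7)*(f + f) = (7 + f)*(2*f) = 2*f*(7 + f))
K(b, T) = ⅛ (K(b, T) = (½)³ = ⅛)
g = 34419/16 (g = 3*(⅛ + 1434)/2 = (3/2)*(11473/8) = 34419/16 ≈ 2151.2)
(209 - N(18)) - g = (209 - 2*18*(7 + 18)) - 1*34419/16 = (209 - 2*18*25) - 34419/16 = (209 - 1*900) - 34419/16 = (209 - 900) - 34419/16 = -691 - 34419/16 = -45475/16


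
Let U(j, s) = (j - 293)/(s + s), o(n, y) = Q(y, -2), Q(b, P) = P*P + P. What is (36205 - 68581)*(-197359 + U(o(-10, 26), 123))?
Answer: 261979064580/41 ≈ 6.3897e+9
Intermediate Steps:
Q(b, P) = P + P² (Q(b, P) = P² + P = P + P²)
o(n, y) = 2 (o(n, y) = -2*(1 - 2) = -2*(-1) = 2)
U(j, s) = (-293 + j)/(2*s) (U(j, s) = (-293 + j)/((2*s)) = (-293 + j)*(1/(2*s)) = (-293 + j)/(2*s))
(36205 - 68581)*(-197359 + U(o(-10, 26), 123)) = (36205 - 68581)*(-197359 + (½)*(-293 + 2)/123) = -32376*(-197359 + (½)*(1/123)*(-291)) = -32376*(-197359 - 97/82) = -32376*(-16183535/82) = 261979064580/41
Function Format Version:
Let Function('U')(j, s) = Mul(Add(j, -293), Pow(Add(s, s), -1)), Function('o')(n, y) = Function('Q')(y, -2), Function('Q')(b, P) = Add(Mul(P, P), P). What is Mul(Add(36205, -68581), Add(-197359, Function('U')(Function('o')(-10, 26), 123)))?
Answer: Rational(261979064580, 41) ≈ 6.3897e+9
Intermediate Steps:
Function('Q')(b, P) = Add(P, Pow(P, 2)) (Function('Q')(b, P) = Add(Pow(P, 2), P) = Add(P, Pow(P, 2)))
Function('o')(n, y) = 2 (Function('o')(n, y) = Mul(-2, Add(1, -2)) = Mul(-2, -1) = 2)
Function('U')(j, s) = Mul(Rational(1, 2), Pow(s, -1), Add(-293, j)) (Function('U')(j, s) = Mul(Add(-293, j), Pow(Mul(2, s), -1)) = Mul(Add(-293, j), Mul(Rational(1, 2), Pow(s, -1))) = Mul(Rational(1, 2), Pow(s, -1), Add(-293, j)))
Mul(Add(36205, -68581), Add(-197359, Function('U')(Function('o')(-10, 26), 123))) = Mul(Add(36205, -68581), Add(-197359, Mul(Rational(1, 2), Pow(123, -1), Add(-293, 2)))) = Mul(-32376, Add(-197359, Mul(Rational(1, 2), Rational(1, 123), -291))) = Mul(-32376, Add(-197359, Rational(-97, 82))) = Mul(-32376, Rational(-16183535, 82)) = Rational(261979064580, 41)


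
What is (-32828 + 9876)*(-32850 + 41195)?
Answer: -191534440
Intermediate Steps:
(-32828 + 9876)*(-32850 + 41195) = -22952*8345 = -191534440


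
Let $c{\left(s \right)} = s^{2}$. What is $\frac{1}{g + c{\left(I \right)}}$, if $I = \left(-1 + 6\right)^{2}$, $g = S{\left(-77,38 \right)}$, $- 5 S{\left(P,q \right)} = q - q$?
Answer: $\frac{1}{625} \approx 0.0016$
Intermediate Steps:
$S{\left(P,q \right)} = 0$ ($S{\left(P,q \right)} = - \frac{q - q}{5} = \left(- \frac{1}{5}\right) 0 = 0$)
$g = 0$
$I = 25$ ($I = 5^{2} = 25$)
$\frac{1}{g + c{\left(I \right)}} = \frac{1}{0 + 25^{2}} = \frac{1}{0 + 625} = \frac{1}{625}$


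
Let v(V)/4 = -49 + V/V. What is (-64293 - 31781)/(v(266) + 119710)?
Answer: -48037/59759 ≈ -0.80385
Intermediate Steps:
v(V) = -192 (v(V) = 4*(-49 + V/V) = 4*(-49 + 1) = 4*(-48) = -192)
(-64293 - 31781)/(v(266) + 119710) = (-64293 - 31781)/(-192 + 119710) = -96074/119518 = -96074*1/119518 = -48037/59759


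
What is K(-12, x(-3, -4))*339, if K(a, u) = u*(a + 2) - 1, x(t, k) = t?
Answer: 9831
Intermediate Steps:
K(a, u) = -1 + u*(2 + a) (K(a, u) = u*(2 + a) - 1 = -1 + u*(2 + a))
K(-12, x(-3, -4))*339 = (-1 + 2*(-3) - 12*(-3))*339 = (-1 - 6 + 36)*339 = 29*339 = 9831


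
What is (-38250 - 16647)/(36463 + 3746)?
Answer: -18299/13403 ≈ -1.3653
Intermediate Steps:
(-38250 - 16647)/(36463 + 3746) = -54897/40209 = -54897*1/40209 = -18299/13403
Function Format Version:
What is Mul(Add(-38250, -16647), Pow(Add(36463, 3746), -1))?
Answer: Rational(-18299, 13403) ≈ -1.3653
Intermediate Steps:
Mul(Add(-38250, -16647), Pow(Add(36463, 3746), -1)) = Mul(-54897, Pow(40209, -1)) = Mul(-54897, Rational(1, 40209)) = Rational(-18299, 13403)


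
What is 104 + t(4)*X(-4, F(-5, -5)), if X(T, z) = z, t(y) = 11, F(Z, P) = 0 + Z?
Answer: 49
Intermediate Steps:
F(Z, P) = Z
104 + t(4)*X(-4, F(-5, -5)) = 104 + 11*(-5) = 104 - 55 = 49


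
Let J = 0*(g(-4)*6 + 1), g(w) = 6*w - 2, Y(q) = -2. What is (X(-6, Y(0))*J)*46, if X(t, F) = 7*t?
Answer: 0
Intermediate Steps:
g(w) = -2 + 6*w
J = 0 (J = 0*((-2 + 6*(-4))*6 + 1) = 0*((-2 - 24)*6 + 1) = 0*(-26*6 + 1) = 0*(-156 + 1) = 0*(-155) = 0)
(X(-6, Y(0))*J)*46 = ((7*(-6))*0)*46 = -42*0*46 = 0*46 = 0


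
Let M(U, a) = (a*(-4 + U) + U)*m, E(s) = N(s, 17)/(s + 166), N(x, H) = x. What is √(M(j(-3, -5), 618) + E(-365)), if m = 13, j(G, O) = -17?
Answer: 30*I*√7433247/199 ≈ 411.01*I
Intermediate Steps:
E(s) = s/(166 + s) (E(s) = s/(s + 166) = s/(166 + s))
M(U, a) = 13*U + 13*a*(-4 + U) (M(U, a) = (a*(-4 + U) + U)*13 = (U + a*(-4 + U))*13 = 13*U + 13*a*(-4 + U))
√(M(j(-3, -5), 618) + E(-365)) = √((-52*618 + 13*(-17) + 13*(-17)*618) - 365/(166 - 365)) = √((-32136 - 221 - 136578) - 365/(-199)) = √(-168935 - 365*(-1/199)) = √(-168935 + 365/199) = √(-33617700/199) = 30*I*√7433247/199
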